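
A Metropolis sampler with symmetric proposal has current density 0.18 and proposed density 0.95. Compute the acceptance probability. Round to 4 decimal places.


For symmetric proposals, acceptance = min(1, pi(x*)/pi(x))
= min(1, 0.95/0.18)
= min(1, 5.2778) = 1.0

1.0


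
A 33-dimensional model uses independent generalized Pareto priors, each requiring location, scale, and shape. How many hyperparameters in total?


Per parameter: 3 (location, scale, and shape).
Total = 33 * 3 = 99

99


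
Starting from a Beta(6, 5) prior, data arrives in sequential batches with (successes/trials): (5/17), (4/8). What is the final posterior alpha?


In sequential Bayesian updating, we sum all successes.
Total successes = 9
Final alpha = 6 + 9 = 15

15


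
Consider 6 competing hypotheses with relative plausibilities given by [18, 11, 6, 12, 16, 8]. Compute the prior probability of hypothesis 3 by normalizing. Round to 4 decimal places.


Sum of weights = 18 + 11 + 6 + 12 + 16 + 8 = 71
Normalized prior for H3 = 6 / 71
= 0.0845

0.0845


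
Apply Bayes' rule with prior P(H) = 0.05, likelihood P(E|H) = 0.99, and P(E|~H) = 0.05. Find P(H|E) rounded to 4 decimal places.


Step 1: Compute marginal P(E) = P(E|H)P(H) + P(E|~H)P(~H)
= 0.99*0.05 + 0.05*0.95 = 0.097
Step 2: P(H|E) = P(E|H)P(H)/P(E) = 0.0495/0.097
= 0.5103

0.5103


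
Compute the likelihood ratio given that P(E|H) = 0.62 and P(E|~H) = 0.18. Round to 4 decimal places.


LR = P(E|H) / P(E|~H)
= 0.62 / 0.18 = 3.4444

3.4444


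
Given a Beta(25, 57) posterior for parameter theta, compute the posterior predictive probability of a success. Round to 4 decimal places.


For a Beta-Bernoulli model, the predictive probability is the mean:
P(success) = 25/(25+57) = 25/82 = 0.3049

0.3049


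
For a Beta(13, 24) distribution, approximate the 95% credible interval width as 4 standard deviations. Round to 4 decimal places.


Variance of Beta(a,b) = ab / ((a+b)^2 * (a+b+1))
= 13*24 / ((37)^2 * 38)
= 0.006
SD = sqrt(0.006) = 0.0774
Width = 4 * SD = 0.3098

0.3098


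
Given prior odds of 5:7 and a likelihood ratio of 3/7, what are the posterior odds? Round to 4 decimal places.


Posterior odds = prior odds * LR
Prior odds = 5/7 = 0.7143
LR = 3/7 = 0.4286
Posterior odds = 0.7143 * 0.4286 = 0.3061

0.3061


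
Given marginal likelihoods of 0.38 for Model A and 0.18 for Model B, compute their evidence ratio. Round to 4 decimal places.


Ratio = ML(A) / ML(B) = 0.38/0.18
= 2.1111

2.1111


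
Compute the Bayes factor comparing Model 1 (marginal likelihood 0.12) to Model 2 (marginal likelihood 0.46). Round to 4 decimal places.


BF12 = marginal likelihood of M1 / marginal likelihood of M2
= 0.12/0.46
= 0.2609

0.2609


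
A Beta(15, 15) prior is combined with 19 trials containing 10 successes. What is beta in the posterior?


In conjugate updating:
beta_posterior = beta_prior + (n - k)
= 15 + (19 - 10)
= 15 + 9 = 24

24


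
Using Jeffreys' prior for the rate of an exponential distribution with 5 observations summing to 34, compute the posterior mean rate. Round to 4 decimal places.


Jeffreys' prior leads to posterior Gamma(5, 34).
Mean = 5/34 = 0.1471

0.1471


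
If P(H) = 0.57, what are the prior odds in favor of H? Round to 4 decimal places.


Prior odds = P(H) / (1 - P(H))
= 0.57 / 0.43
= 1.3256

1.3256


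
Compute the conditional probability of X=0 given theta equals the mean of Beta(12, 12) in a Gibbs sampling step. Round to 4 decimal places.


Mean of Beta(12, 12) = 0.5
P(X=0 | theta=0.5) = 0.5

0.5


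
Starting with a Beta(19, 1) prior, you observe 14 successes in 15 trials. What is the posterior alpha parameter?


For a Beta-Binomial conjugate model:
Posterior alpha = prior alpha + number of successes
= 19 + 14 = 33

33


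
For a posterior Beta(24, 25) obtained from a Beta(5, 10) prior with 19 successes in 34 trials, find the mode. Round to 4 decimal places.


Mode = (alpha - 1) / (alpha + beta - 2)
= 23 / 47
= 0.4894

0.4894


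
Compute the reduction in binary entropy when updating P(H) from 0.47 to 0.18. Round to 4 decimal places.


H_before = -p*log2(p) - (1-p)*log2(1-p) for p=0.47: 0.9974
H_after for p=0.18: 0.6801
Reduction = 0.9974 - 0.6801 = 0.3173

0.3173


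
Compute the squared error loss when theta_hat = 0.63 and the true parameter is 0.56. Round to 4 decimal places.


L = (theta_hat - theta_true)^2
= (0.63 - 0.56)^2
= 0.07^2 = 0.0049

0.0049


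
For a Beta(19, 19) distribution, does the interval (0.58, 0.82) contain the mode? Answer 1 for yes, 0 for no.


Mode of Beta(a,b) = (a-1)/(a+b-2)
= (19-1)/(19+19-2) = 0.5
Check: 0.58 <= 0.5 <= 0.82?
Result: 0

0


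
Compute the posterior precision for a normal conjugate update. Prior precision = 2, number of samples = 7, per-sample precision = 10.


tau_post = tau_0 + n * tau
= 2 + 7 * 10 = 72

72


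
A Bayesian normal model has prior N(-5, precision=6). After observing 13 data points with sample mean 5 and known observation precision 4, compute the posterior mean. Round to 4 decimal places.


Posterior mean = (prior_precision * prior_mean + n * data_precision * data_mean) / (prior_precision + n * data_precision)
Numerator = 6*-5 + 13*4*5 = 230
Denominator = 6 + 13*4 = 58
Posterior mean = 3.9655

3.9655


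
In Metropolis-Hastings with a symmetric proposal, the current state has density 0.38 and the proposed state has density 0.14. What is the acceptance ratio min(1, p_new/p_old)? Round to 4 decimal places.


Ratio = p_new / p_old = 0.14 / 0.38 = 0.3684
Acceptance = min(1, 0.3684) = 0.3684

0.3684


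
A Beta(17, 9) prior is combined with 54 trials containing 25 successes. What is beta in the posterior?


In conjugate updating:
beta_posterior = beta_prior + (n - k)
= 9 + (54 - 25)
= 9 + 29 = 38

38


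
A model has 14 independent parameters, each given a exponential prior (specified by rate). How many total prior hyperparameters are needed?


Each exponential prior needs 1 hyperparameter (rate).
Total = 1 * 14 = 14

14


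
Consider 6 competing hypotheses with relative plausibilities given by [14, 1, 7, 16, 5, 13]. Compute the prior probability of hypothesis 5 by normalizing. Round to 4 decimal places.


Sum of weights = 14 + 1 + 7 + 16 + 5 + 13 = 56
Normalized prior for H5 = 5 / 56
= 0.0893

0.0893


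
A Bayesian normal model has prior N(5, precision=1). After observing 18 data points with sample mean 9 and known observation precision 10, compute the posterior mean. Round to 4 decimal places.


Posterior mean = (prior_precision * prior_mean + n * data_precision * data_mean) / (prior_precision + n * data_precision)
Numerator = 1*5 + 18*10*9 = 1625
Denominator = 1 + 18*10 = 181
Posterior mean = 8.9779

8.9779


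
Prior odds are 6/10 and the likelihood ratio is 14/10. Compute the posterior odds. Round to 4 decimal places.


Posterior odds = prior odds * likelihood ratio
= (6/10) * (14/10)
= 84 / 100
= 0.84

0.84


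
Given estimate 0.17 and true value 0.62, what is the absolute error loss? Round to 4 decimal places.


Absolute error = |estimate - true|
= |-0.45| = 0.45

0.45


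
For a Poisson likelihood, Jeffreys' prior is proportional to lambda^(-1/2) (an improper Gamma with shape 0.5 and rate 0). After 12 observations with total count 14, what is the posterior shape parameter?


Jeffreys' prior for Poisson is proportional to lambda^(-1/2).
Posterior is Gamma(0.5 + S, 0 + n) = Gamma(0.5 + 14, 12).
Posterior shape = 0.5 + S = 0.5 + 14 = 14.5

14.5


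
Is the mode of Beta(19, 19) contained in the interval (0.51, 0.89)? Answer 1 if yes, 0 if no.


Mode = (a-1)/(a+b-2) = 18/36 = 0.5
Interval: (0.51, 0.89)
Contains mode? 0

0


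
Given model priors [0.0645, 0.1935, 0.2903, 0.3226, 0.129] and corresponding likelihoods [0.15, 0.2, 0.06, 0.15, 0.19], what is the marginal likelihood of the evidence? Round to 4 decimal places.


P(E) = sum_i P(M_i) P(E|M_i)
= 0.0097 + 0.0387 + 0.0174 + 0.0484 + 0.0245
= 0.1387

0.1387


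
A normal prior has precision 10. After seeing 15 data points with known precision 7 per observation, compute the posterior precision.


In the conjugate normal model, precisions add:
tau_posterior = tau_prior + n * tau_data
= 10 + 15*7 = 115

115


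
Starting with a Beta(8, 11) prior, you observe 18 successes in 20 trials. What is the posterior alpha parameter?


For a Beta-Binomial conjugate model:
Posterior alpha = prior alpha + number of successes
= 8 + 18 = 26

26


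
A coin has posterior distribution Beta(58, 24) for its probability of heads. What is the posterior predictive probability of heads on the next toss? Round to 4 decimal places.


Posterior predictive = E[theta] = alpha/(alpha+beta)
= 58/82
= 0.7073

0.7073


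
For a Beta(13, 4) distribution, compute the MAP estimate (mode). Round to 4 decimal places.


MAP = mode = (a-1)/(a+b-2)
= (13-1)/(13+4-2)
= 12/15 = 0.8

0.8


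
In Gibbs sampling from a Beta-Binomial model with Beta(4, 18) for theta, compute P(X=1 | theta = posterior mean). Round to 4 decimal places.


Posterior mean = alpha/(alpha+beta) = 4/22 = 0.1818
P(X=1|theta=mean) = theta = 0.1818

0.1818


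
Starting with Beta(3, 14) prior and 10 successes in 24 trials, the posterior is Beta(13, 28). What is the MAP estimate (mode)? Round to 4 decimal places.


The mode of Beta(a, b) when a > 1 and b > 1 is (a-1)/(a+b-2)
= (13 - 1) / (13 + 28 - 2)
= 12 / 39
= 0.3077

0.3077


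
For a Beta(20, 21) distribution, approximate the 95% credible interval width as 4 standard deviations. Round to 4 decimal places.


Variance of Beta(a,b) = ab / ((a+b)^2 * (a+b+1))
= 20*21 / ((41)^2 * 42)
= 0.0059
SD = sqrt(0.0059) = 0.0771
Width = 4 * SD = 0.3085

0.3085


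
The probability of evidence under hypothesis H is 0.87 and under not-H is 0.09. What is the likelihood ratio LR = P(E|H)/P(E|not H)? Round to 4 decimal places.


LR = 0.87 / 0.09
= 9.6667

9.6667


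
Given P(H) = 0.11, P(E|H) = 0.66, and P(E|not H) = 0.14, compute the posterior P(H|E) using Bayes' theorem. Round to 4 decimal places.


By Bayes' theorem: P(H|E) = P(E|H)*P(H) / P(E)
P(E) = P(E|H)*P(H) + P(E|not H)*P(not H)
P(E) = 0.66*0.11 + 0.14*0.89 = 0.1972
P(H|E) = 0.66*0.11 / 0.1972 = 0.3682

0.3682


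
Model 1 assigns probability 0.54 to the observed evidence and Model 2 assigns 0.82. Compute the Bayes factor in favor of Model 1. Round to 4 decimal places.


BF = P(data|M1) / P(data|M2)
= 0.54 / 0.82 = 0.6585

0.6585


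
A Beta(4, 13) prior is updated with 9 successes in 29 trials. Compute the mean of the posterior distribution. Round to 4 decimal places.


After update: Beta(13, 33)
Mean = 13 / (13 + 33) = 13 / 46
= 0.2826

0.2826


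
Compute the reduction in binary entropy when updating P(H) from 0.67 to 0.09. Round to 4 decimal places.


H_before = -p*log2(p) - (1-p)*log2(1-p) for p=0.67: 0.9149
H_after for p=0.09: 0.4365
Reduction = 0.9149 - 0.4365 = 0.4785

0.4785


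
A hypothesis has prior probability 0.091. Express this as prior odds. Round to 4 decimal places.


Odds = P(H) / P(not H) = 0.091 / 0.909
= 0.1001

0.1001


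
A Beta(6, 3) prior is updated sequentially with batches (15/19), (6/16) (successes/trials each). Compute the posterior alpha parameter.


Sequential conjugate updating is equivalent to a single batch update.
Total successes across all batches = 21
alpha_posterior = alpha_prior + total_successes = 6 + 21
= 27

27


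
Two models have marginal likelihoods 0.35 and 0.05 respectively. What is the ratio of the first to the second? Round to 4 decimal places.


Evidence ratio = 0.35 / 0.05
= 7.0

7.0


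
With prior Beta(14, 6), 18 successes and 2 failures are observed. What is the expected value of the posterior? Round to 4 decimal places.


Posterior = Beta(32, 8)
E[theta] = alpha/(alpha+beta)
= 32/40 = 0.8

0.8


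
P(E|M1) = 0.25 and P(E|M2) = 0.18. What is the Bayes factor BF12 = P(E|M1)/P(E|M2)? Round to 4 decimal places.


Bayes factor BF12 = P(E|M1) / P(E|M2)
= 0.25 / 0.18
= 1.3889

1.3889


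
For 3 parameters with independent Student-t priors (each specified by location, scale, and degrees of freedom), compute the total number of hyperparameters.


A Student-t prior has 3 hyperparameters per parameter.
Total = 3 * 3 = 9

9


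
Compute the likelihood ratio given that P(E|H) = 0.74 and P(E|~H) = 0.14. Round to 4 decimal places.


LR = P(E|H) / P(E|~H)
= 0.74 / 0.14 = 5.2857

5.2857


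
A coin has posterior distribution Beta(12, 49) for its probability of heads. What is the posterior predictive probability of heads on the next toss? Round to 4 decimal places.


Posterior predictive = E[theta] = alpha/(alpha+beta)
= 12/61
= 0.1967

0.1967


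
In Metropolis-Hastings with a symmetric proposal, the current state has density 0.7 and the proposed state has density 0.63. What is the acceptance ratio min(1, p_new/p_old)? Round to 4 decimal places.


Ratio = p_new / p_old = 0.63 / 0.7 = 0.9
Acceptance = min(1, 0.9) = 0.9

0.9


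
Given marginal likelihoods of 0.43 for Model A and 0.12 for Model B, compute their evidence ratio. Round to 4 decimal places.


Ratio = ML(A) / ML(B) = 0.43/0.12
= 3.5833

3.5833


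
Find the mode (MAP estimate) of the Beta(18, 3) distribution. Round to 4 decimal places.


For Beta(a,b) with a,b > 1:
Mode = (a-1)/(a+b-2) = (18-1)/(21-2)
= 17/19 = 0.8947

0.8947


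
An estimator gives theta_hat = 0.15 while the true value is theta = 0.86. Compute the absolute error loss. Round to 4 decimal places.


The absolute error loss is |theta_hat - theta|
= |0.15 - 0.86|
= 0.71

0.71


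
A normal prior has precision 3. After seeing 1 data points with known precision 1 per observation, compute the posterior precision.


In the conjugate normal model, precisions add:
tau_posterior = tau_prior + n * tau_data
= 3 + 1*1 = 4

4


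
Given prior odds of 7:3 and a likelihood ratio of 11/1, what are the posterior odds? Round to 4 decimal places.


Posterior odds = prior odds * LR
Prior odds = 7/3 = 2.3333
LR = 11/1 = 11.0
Posterior odds = 2.3333 * 11.0 = 25.6667

25.6667


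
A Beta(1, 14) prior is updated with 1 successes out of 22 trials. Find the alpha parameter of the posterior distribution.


In the Beta-Binomial conjugate update:
alpha_post = alpha_prior + successes
= 1 + 1
= 2

2


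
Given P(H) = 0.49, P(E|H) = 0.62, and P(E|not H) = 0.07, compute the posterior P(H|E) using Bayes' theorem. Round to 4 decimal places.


By Bayes' theorem: P(H|E) = P(E|H)*P(H) / P(E)
P(E) = P(E|H)*P(H) + P(E|not H)*P(not H)
P(E) = 0.62*0.49 + 0.07*0.51 = 0.3395
P(H|E) = 0.62*0.49 / 0.3395 = 0.8948

0.8948


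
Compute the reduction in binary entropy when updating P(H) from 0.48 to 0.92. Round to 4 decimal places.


H_before = -p*log2(p) - (1-p)*log2(1-p) for p=0.48: 0.9988
H_after for p=0.92: 0.4022
Reduction = 0.9988 - 0.4022 = 0.5967

0.5967


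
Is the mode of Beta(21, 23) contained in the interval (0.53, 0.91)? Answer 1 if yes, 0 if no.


Mode = (a-1)/(a+b-2) = 20/42 = 0.4762
Interval: (0.53, 0.91)
Contains mode? 0

0


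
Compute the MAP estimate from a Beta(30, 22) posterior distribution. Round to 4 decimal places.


MAP = mode of Beta distribution
= (alpha - 1)/(alpha + beta - 2)
= (30-1)/(30+22-2)
= 29/50 = 0.58

0.58


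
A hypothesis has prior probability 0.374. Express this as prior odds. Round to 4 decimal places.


Odds = P(H) / P(not H) = 0.374 / 0.626
= 0.5974

0.5974


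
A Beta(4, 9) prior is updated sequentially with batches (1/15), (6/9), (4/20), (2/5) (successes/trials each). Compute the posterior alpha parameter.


Sequential conjugate updating is equivalent to a single batch update.
Total successes across all batches = 13
alpha_posterior = alpha_prior + total_successes = 4 + 13
= 17

17


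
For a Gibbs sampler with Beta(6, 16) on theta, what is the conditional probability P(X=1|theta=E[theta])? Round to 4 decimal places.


E[theta] = 6/(6+16) = 0.2727
P(X=1|theta) = theta = 0.2727

0.2727


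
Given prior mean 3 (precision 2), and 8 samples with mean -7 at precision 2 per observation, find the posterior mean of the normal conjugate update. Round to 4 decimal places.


The posterior mean is a precision-weighted average of prior and data.
Post. prec. = 2 + 16 = 18
Post. mean = (6 + -112)/18 = -106/18 = -5.8889

-5.8889


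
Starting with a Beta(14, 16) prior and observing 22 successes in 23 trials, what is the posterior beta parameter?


Posterior beta = prior beta + failures
Failures = 23 - 22 = 1
beta_post = 16 + 1 = 17

17


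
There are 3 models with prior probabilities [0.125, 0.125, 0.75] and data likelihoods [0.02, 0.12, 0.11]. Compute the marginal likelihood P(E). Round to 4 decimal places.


P(E) = sum over models of P(M_i) * P(E|M_i)
= 0.125*0.02 + 0.125*0.12 + 0.75*0.11
= 0.1

0.1


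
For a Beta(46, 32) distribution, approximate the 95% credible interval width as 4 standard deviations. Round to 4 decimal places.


Variance of Beta(a,b) = ab / ((a+b)^2 * (a+b+1))
= 46*32 / ((78)^2 * 79)
= 0.0031
SD = sqrt(0.0031) = 0.0553
Width = 4 * SD = 0.2214

0.2214


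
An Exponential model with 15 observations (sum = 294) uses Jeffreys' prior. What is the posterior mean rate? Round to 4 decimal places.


Posterior Gamma(15, 294)
E[lambda] = 15/294 = 0.051

0.051


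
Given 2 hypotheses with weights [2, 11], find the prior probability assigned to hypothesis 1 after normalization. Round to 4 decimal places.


To normalize, divide each weight by the sum of all weights.
Sum = 13
Prior(H1) = 2/13 = 0.1538

0.1538


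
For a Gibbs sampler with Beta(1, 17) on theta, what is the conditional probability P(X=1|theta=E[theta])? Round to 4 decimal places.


E[theta] = 1/(1+17) = 0.0556
P(X=1|theta) = theta = 0.0556

0.0556


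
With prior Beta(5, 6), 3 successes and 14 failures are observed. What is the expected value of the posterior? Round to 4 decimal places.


Posterior = Beta(8, 20)
E[theta] = alpha/(alpha+beta)
= 8/28 = 0.2857

0.2857


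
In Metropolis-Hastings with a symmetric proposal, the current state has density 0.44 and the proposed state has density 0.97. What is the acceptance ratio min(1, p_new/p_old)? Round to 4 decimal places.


Ratio = p_new / p_old = 0.97 / 0.44 = 2.2045
Acceptance = min(1, 2.2045) = 1.0

1.0


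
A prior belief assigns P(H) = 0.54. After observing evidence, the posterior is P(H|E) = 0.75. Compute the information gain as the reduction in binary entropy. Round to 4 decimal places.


H(prior) = -0.54*log2(0.54) - 0.46*log2(0.46)
= 0.9954
H(post) = -0.75*log2(0.75) - 0.25*log2(0.25)
= 0.8113
IG = 0.9954 - 0.8113 = 0.1841

0.1841


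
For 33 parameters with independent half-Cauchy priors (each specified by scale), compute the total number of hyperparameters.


A half-Cauchy prior has 1 hyperparameter per parameter.
Total = 33 * 1 = 33

33


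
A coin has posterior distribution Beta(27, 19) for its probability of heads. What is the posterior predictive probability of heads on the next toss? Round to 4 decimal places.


Posterior predictive = E[theta] = alpha/(alpha+beta)
= 27/46
= 0.587

0.587


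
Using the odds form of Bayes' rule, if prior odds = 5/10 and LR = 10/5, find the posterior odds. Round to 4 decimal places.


Bayes' rule in odds form: posterior odds = prior odds * LR
= (5 * 10) / (10 * 5)
= 50/50 = 1.0

1.0


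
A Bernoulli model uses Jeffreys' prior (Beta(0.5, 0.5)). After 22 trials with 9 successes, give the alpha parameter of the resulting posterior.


Posterior = Beta(prior_alpha + successes, prior_beta + failures)
= Beta(0.5 + 9, 0.5 + 13)
Posterior alpha = 0.5 + k = 0.5 + 9 = 9.5

9.5


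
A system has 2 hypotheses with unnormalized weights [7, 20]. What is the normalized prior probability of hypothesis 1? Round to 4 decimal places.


The normalized prior is the weight divided by the total.
Total weight = 27
P(H1) = 7 / 27 = 0.2593

0.2593


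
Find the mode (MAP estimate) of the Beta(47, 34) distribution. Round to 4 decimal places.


For Beta(a,b) with a,b > 1:
Mode = (a-1)/(a+b-2) = (47-1)/(81-2)
= 46/79 = 0.5823

0.5823


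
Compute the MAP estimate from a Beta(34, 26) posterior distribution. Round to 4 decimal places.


MAP = mode of Beta distribution
= (alpha - 1)/(alpha + beta - 2)
= (34-1)/(34+26-2)
= 33/58 = 0.569

0.569


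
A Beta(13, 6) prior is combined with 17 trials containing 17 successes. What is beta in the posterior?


In conjugate updating:
beta_posterior = beta_prior + (n - k)
= 6 + (17 - 17)
= 6 + 0 = 6

6


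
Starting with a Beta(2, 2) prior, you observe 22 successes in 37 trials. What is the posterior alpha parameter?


For a Beta-Binomial conjugate model:
Posterior alpha = prior alpha + number of successes
= 2 + 22 = 24

24


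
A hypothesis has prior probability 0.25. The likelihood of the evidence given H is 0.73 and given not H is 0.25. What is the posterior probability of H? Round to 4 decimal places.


Using Bayes' theorem:
P(E) = 0.25 * 0.73 + 0.75 * 0.25
P(E) = 0.37
P(H|E) = (0.25 * 0.73) / 0.37 = 0.4932

0.4932


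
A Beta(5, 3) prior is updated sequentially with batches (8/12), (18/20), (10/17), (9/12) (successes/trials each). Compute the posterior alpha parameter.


Sequential conjugate updating is equivalent to a single batch update.
Total successes across all batches = 45
alpha_posterior = alpha_prior + total_successes = 5 + 45
= 50

50


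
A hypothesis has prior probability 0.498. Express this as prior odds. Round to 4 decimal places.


Odds = P(H) / P(not H) = 0.498 / 0.502
= 0.992

0.992


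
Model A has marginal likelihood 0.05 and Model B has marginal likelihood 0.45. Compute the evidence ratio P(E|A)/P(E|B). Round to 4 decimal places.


Evidence ratio = P(E|A) / P(E|B)
= 0.05 / 0.45
= 0.1111

0.1111


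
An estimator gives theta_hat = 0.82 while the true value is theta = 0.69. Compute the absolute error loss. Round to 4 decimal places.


The absolute error loss is |theta_hat - theta|
= |0.82 - 0.69|
= 0.13

0.13


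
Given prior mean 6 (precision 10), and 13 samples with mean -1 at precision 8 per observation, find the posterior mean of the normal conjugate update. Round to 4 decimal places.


The posterior mean is a precision-weighted average of prior and data.
Post. prec. = 10 + 104 = 114
Post. mean = (60 + -104)/114 = -44/114 = -0.386

-0.386


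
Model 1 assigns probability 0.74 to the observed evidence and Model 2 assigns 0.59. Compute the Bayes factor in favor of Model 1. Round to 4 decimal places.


BF = P(data|M1) / P(data|M2)
= 0.74 / 0.59 = 1.2542

1.2542


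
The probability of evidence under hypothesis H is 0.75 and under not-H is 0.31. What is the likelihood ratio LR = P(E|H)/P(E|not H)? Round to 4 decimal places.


LR = 0.75 / 0.31
= 2.4194

2.4194


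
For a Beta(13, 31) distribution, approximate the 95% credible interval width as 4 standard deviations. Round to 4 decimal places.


Variance of Beta(a,b) = ab / ((a+b)^2 * (a+b+1))
= 13*31 / ((44)^2 * 45)
= 0.0046
SD = sqrt(0.0046) = 0.068
Width = 4 * SD = 0.2721

0.2721


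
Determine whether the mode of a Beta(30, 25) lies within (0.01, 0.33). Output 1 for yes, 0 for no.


First find the mode: (a-1)/(a+b-2) = 0.5472
Is 0.5472 in (0.01, 0.33)? 0

0


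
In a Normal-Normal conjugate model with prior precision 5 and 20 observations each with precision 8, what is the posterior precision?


Posterior precision = prior precision + n * observation precision
= 5 + 20 * 8
= 5 + 160 = 165

165


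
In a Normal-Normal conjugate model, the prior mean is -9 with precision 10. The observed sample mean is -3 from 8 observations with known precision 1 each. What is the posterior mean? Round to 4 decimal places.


Posterior precision = tau0 + n*tau = 10 + 8*1 = 18
Posterior mean = (tau0*mu0 + n*tau*xbar) / posterior_precision
= (10*-9 + 8*1*-3) / 18
= -114 / 18 = -6.3333

-6.3333


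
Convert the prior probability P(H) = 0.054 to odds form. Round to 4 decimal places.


P(not H) = 1 - 0.054 = 0.946
Odds = 0.054 / 0.946 = 0.0571

0.0571


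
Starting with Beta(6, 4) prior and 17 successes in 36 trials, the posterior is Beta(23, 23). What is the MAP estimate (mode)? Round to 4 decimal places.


The mode of Beta(a, b) when a > 1 and b > 1 is (a-1)/(a+b-2)
= (23 - 1) / (23 + 23 - 2)
= 22 / 44
= 0.5

0.5


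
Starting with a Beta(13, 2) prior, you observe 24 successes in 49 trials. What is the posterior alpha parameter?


For a Beta-Binomial conjugate model:
Posterior alpha = prior alpha + number of successes
= 13 + 24 = 37

37


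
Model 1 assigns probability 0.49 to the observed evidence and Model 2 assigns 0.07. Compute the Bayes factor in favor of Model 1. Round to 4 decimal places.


BF = P(data|M1) / P(data|M2)
= 0.49 / 0.07 = 7.0

7.0


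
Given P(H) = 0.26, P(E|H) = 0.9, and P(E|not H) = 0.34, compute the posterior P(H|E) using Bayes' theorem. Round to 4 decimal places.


By Bayes' theorem: P(H|E) = P(E|H)*P(H) / P(E)
P(E) = P(E|H)*P(H) + P(E|not H)*P(not H)
P(E) = 0.9*0.26 + 0.34*0.74 = 0.4856
P(H|E) = 0.9*0.26 / 0.4856 = 0.4819

0.4819


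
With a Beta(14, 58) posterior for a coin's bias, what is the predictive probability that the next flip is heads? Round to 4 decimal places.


The predictive probability equals the posterior mean.
P(next = heads) = alpha / (alpha + beta)
= 14 / 72 = 0.1944

0.1944


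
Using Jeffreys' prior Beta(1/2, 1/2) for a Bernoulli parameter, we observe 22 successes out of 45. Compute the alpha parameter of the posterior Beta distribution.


Conjugate update: Beta(0.5 + k, 0.5 + n - k).
k = 22, n - k = 23
Posterior alpha = 0.5 + k = 0.5 + 22 = 22.5

22.5


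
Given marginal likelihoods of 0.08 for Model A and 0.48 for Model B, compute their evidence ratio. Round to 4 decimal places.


Ratio = ML(A) / ML(B) = 0.08/0.48
= 0.1667

0.1667


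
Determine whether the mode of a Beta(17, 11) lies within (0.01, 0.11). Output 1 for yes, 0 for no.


First find the mode: (a-1)/(a+b-2) = 0.6154
Is 0.6154 in (0.01, 0.11)? 0

0


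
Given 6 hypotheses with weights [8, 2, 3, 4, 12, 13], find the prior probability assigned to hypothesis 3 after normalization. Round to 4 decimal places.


To normalize, divide each weight by the sum of all weights.
Sum = 42
Prior(H3) = 3/42 = 0.0714

0.0714


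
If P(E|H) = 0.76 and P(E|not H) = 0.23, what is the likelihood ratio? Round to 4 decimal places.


Likelihood ratio = P(E|H) / P(E|not H)
= 0.76 / 0.23
= 3.3043

3.3043


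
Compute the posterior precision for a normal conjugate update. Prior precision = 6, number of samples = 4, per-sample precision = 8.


tau_post = tau_0 + n * tau
= 6 + 4 * 8 = 38

38


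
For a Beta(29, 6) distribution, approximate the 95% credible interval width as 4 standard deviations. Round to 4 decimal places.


Variance of Beta(a,b) = ab / ((a+b)^2 * (a+b+1))
= 29*6 / ((35)^2 * 36)
= 0.0039
SD = sqrt(0.0039) = 0.0628
Width = 4 * SD = 0.2513

0.2513


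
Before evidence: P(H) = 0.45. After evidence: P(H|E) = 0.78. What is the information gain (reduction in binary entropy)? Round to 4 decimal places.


Prior entropy = 0.9928
Posterior entropy = 0.7602
Information gain = 0.9928 - 0.7602 = 0.2326

0.2326


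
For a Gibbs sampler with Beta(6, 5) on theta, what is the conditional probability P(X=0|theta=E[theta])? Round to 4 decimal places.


E[theta] = 6/(6+5) = 0.5455
P(X=0|theta) = 1 - theta = 0.4545

0.4545


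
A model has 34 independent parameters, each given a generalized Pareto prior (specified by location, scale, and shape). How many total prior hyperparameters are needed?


Each generalized Pareto prior needs 3 hyperparameters (location, scale, and shape).
Total = 3 * 34 = 102

102


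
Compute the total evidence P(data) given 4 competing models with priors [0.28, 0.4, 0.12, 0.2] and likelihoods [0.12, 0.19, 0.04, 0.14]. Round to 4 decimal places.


Marginal likelihood = sum P(model_i) * P(data|model_i)
Model 1: 0.28 * 0.12 = 0.0336
Model 2: 0.4 * 0.19 = 0.076
Model 3: 0.12 * 0.04 = 0.0048
Model 4: 0.2 * 0.14 = 0.028
Total = 0.1424

0.1424


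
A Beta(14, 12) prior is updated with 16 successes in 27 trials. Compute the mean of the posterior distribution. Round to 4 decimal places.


After update: Beta(30, 23)
Mean = 30 / (30 + 23) = 30 / 53
= 0.566

0.566


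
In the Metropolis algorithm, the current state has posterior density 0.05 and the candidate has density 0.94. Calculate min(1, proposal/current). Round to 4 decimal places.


Ratio = 0.94/0.05 = 18.8
Acceptance probability = min(1, 18.8)
= 1.0

1.0


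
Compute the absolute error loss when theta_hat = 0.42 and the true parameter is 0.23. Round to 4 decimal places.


L = |theta_hat - theta_true|
= |0.42 - 0.23| = 0.19

0.19


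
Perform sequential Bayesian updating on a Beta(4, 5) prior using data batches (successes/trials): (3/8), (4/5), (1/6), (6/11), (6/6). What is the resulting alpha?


Accumulate successes: 20
Posterior alpha = prior alpha + sum of successes
= 4 + 20 = 24

24


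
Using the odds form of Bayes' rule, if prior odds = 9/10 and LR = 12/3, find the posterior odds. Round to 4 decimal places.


Bayes' rule in odds form: posterior odds = prior odds * LR
= (9 * 12) / (10 * 3)
= 108/30 = 3.6

3.6


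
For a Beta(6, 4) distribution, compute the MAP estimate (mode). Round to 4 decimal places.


MAP = mode = (a-1)/(a+b-2)
= (6-1)/(6+4-2)
= 5/8 = 0.625

0.625


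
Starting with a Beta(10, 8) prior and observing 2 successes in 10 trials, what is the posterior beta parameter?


Posterior beta = prior beta + failures
Failures = 10 - 2 = 8
beta_post = 8 + 8 = 16

16


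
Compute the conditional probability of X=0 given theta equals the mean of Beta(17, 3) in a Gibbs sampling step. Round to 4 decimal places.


Mean of Beta(17, 3) = 0.85
P(X=0 | theta=0.85) = 0.15

0.15


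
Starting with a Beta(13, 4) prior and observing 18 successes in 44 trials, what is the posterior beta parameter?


Posterior beta = prior beta + failures
Failures = 44 - 18 = 26
beta_post = 4 + 26 = 30

30


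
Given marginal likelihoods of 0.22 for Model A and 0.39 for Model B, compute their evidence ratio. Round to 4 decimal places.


Ratio = ML(A) / ML(B) = 0.22/0.39
= 0.5641

0.5641


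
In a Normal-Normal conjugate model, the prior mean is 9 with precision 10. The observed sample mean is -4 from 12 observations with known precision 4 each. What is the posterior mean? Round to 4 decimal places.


Posterior precision = tau0 + n*tau = 10 + 12*4 = 58
Posterior mean = (tau0*mu0 + n*tau*xbar) / posterior_precision
= (10*9 + 12*4*-4) / 58
= -102 / 58 = -1.7586

-1.7586


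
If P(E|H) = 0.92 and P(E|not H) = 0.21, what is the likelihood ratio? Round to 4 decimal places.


Likelihood ratio = P(E|H) / P(E|not H)
= 0.92 / 0.21
= 4.381

4.381


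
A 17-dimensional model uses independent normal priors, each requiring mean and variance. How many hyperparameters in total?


Per parameter: 2 (mean and variance).
Total = 17 * 2 = 34

34


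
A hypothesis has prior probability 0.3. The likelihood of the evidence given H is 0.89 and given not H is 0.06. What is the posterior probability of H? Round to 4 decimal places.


Using Bayes' theorem:
P(E) = 0.3 * 0.89 + 0.7 * 0.06
P(E) = 0.309
P(H|E) = (0.3 * 0.89) / 0.309 = 0.8641

0.8641


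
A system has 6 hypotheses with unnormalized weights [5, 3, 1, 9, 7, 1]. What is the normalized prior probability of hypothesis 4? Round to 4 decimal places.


The normalized prior is the weight divided by the total.
Total weight = 26
P(H4) = 9 / 26 = 0.3462

0.3462


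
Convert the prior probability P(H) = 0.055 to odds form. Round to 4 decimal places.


P(not H) = 1 - 0.055 = 0.945
Odds = 0.055 / 0.945 = 0.0582

0.0582


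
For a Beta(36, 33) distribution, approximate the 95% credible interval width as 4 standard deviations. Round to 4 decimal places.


Variance of Beta(a,b) = ab / ((a+b)^2 * (a+b+1))
= 36*33 / ((69)^2 * 70)
= 0.0036
SD = sqrt(0.0036) = 0.0597
Width = 4 * SD = 0.2388

0.2388


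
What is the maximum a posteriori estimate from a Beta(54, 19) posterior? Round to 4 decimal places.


The MAP estimate equals the mode of the distribution.
Mode of Beta(a,b) = (a-1)/(a+b-2)
= 53/71
= 0.7465

0.7465


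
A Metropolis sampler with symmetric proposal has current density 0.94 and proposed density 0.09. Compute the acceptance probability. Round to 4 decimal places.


For symmetric proposals, acceptance = min(1, pi(x*)/pi(x))
= min(1, 0.09/0.94)
= min(1, 0.0957) = 0.0957

0.0957


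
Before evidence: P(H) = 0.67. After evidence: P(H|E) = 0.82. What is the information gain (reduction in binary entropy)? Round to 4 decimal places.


Prior entropy = 0.9149
Posterior entropy = 0.6801
Information gain = 0.9149 - 0.6801 = 0.2348

0.2348


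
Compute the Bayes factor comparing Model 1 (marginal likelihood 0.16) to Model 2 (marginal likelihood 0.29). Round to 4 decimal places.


BF12 = marginal likelihood of M1 / marginal likelihood of M2
= 0.16/0.29
= 0.5517

0.5517


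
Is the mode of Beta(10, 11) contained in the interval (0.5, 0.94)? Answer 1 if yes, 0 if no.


Mode = (a-1)/(a+b-2) = 9/19 = 0.4737
Interval: (0.5, 0.94)
Contains mode? 0

0


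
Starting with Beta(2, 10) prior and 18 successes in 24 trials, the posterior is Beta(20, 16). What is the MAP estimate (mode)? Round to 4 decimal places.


The mode of Beta(a, b) when a > 1 and b > 1 is (a-1)/(a+b-2)
= (20 - 1) / (20 + 16 - 2)
= 19 / 34
= 0.5588

0.5588


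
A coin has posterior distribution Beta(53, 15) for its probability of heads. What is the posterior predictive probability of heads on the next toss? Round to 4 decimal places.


Posterior predictive = E[theta] = alpha/(alpha+beta)
= 53/68
= 0.7794

0.7794


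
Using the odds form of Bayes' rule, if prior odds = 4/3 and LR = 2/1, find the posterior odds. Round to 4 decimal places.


Bayes' rule in odds form: posterior odds = prior odds * LR
= (4 * 2) / (3 * 1)
= 8/3 = 2.6667

2.6667


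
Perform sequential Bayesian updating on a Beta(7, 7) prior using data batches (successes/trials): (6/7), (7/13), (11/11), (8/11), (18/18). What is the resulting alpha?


Accumulate successes: 50
Posterior alpha = prior alpha + sum of successes
= 7 + 50 = 57

57


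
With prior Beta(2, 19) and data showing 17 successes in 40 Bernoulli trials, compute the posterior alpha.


Conjugate update: alpha_posterior = alpha_prior + k
= 2 + 17 = 19

19


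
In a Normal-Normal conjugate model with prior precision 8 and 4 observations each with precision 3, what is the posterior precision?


Posterior precision = prior precision + n * observation precision
= 8 + 4 * 3
= 8 + 12 = 20

20


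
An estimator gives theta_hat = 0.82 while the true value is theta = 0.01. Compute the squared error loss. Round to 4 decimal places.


The squared error loss is (theta_hat - theta)^2
= (0.82 - 0.01)^2
= (0.81)^2 = 0.6561

0.6561


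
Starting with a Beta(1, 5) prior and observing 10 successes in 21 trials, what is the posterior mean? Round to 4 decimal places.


Posterior parameters: alpha = 1 + 10 = 11
beta = 5 + 11 = 16
Posterior mean = alpha / (alpha + beta) = 11 / 27
= 0.4074

0.4074


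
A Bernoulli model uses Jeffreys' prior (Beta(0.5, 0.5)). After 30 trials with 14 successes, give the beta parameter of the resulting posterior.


Posterior = Beta(prior_alpha + successes, prior_beta + failures)
= Beta(0.5 + 14, 0.5 + 16)
Posterior beta = 0.5 + (n - k) = 0.5 + 16 = 16.5

16.5


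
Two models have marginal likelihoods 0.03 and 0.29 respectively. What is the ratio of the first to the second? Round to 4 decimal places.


Evidence ratio = 0.03 / 0.29
= 0.1034

0.1034


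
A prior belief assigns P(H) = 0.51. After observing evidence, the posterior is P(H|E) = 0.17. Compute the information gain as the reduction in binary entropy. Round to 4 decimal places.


H(prior) = -0.51*log2(0.51) - 0.49*log2(0.49)
= 0.9997
H(post) = -0.17*log2(0.17) - 0.83*log2(0.83)
= 0.6577
IG = 0.9997 - 0.6577 = 0.342

0.342


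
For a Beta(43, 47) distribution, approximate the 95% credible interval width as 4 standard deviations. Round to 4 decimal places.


Variance of Beta(a,b) = ab / ((a+b)^2 * (a+b+1))
= 43*47 / ((90)^2 * 91)
= 0.0027
SD = sqrt(0.0027) = 0.0524
Width = 4 * SD = 0.2094

0.2094


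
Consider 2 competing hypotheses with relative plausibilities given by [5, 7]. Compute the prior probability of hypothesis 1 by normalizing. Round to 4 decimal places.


Sum of weights = 5 + 7 = 12
Normalized prior for H1 = 5 / 12
= 0.4167

0.4167


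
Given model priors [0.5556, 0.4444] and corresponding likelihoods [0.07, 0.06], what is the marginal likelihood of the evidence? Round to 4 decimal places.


P(E) = sum_i P(M_i) P(E|M_i)
= 0.0389 + 0.0267
= 0.0656

0.0656


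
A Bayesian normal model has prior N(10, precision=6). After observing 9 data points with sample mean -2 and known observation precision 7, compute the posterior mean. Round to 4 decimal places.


Posterior mean = (prior_precision * prior_mean + n * data_precision * data_mean) / (prior_precision + n * data_precision)
Numerator = 6*10 + 9*7*-2 = -66
Denominator = 6 + 9*7 = 69
Posterior mean = -0.9565

-0.9565


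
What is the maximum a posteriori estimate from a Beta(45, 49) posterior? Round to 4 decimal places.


The MAP estimate equals the mode of the distribution.
Mode of Beta(a,b) = (a-1)/(a+b-2)
= 44/92
= 0.4783

0.4783


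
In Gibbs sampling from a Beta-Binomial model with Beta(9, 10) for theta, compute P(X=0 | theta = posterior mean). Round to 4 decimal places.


Posterior mean = alpha/(alpha+beta) = 9/19 = 0.4737
P(X=0|theta=mean) = 1 - theta = 0.5263

0.5263


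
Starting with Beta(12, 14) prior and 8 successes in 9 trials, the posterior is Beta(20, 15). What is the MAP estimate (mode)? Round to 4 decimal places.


The mode of Beta(a, b) when a > 1 and b > 1 is (a-1)/(a+b-2)
= (20 - 1) / (20 + 15 - 2)
= 19 / 33
= 0.5758

0.5758


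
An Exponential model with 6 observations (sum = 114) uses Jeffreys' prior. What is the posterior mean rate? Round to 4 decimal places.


Posterior Gamma(6, 114)
E[lambda] = 6/114 = 0.0526

0.0526


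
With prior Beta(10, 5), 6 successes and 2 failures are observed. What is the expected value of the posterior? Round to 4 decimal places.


Posterior = Beta(16, 7)
E[theta] = alpha/(alpha+beta)
= 16/23 = 0.6957

0.6957


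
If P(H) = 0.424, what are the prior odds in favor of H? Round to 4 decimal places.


Prior odds = P(H) / (1 - P(H))
= 0.424 / 0.576
= 0.7361

0.7361


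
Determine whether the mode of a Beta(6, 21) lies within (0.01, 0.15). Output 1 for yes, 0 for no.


First find the mode: (a-1)/(a+b-2) = 0.2
Is 0.2 in (0.01, 0.15)? 0

0


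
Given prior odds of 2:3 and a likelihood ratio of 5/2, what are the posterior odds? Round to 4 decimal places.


Posterior odds = prior odds * LR
Prior odds = 2/3 = 0.6667
LR = 5/2 = 2.5
Posterior odds = 0.6667 * 2.5 = 1.6667

1.6667


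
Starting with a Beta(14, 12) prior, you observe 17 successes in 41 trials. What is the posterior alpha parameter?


For a Beta-Binomial conjugate model:
Posterior alpha = prior alpha + number of successes
= 14 + 17 = 31

31


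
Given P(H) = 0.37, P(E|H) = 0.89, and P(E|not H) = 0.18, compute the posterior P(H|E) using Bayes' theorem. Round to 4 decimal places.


By Bayes' theorem: P(H|E) = P(E|H)*P(H) / P(E)
P(E) = P(E|H)*P(H) + P(E|not H)*P(not H)
P(E) = 0.89*0.37 + 0.18*0.63 = 0.4427
P(H|E) = 0.89*0.37 / 0.4427 = 0.7438

0.7438
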